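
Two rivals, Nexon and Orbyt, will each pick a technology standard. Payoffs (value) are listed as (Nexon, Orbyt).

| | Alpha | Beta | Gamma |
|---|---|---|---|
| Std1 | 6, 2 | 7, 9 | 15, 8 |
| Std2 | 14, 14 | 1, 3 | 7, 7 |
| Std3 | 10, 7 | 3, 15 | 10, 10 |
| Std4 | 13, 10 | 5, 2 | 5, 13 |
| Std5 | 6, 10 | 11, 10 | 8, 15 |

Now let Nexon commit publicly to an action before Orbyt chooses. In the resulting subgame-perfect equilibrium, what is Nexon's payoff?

14

Backward induction with Nexon moving first.
- Std1: BR = Beta, leader payoff 7.
- Std2: BR = Alpha, leader payoff 14.
- Std3: BR = Beta, leader payoff 3.
- Std4: BR = Gamma, leader payoff 5.
- Std5: BR = Gamma, leader payoff 8.
Nexon's induced payoffs are 7, 14, 3, 5, 8, so Nexon commits to Std2. Subgame-perfect outcome: (Std2, Alpha) with payoffs (14, 14).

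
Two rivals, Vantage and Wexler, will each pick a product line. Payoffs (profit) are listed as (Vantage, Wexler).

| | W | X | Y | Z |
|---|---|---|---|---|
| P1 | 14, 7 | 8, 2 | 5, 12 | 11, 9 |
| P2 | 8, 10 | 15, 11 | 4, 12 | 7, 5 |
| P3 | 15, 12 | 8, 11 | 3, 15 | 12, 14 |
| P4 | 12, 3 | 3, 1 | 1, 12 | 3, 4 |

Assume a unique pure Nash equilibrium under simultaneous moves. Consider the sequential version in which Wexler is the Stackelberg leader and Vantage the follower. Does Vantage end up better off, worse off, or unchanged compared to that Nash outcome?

Vantage best-responds to each possible Wexler move:
- W → Vantage plays P3 (best of 14, 8, 15, 12); Wexler gets 12.
- X → Vantage plays P2 (best of 8, 15, 8, 3); Wexler gets 11.
- Y → Vantage plays P1 (best of 5, 4, 3, 1); Wexler gets 12.
- Z → Vantage plays P3 (best of 11, 7, 12, 3); Wexler gets 14.
Wexler's induced payoffs are 12, 11, 12, 14, so Wexler commits to Z. Subgame-perfect outcome: (P3, Z) with payoffs (12, 14).
For the simultaneous game, intersect best replies.
Vantage's best replies: W→P3; X→P2; Y→P1; Z→P3.
Wexler's best replies: P1→Y; P2→Y; P3→Y; P4→Y.
Only (P1, Y) has each player best-responding; Nash payoffs (5, 12).
Vantage earns 12 sequentially versus 5 at the Nash outcome: better off.

better off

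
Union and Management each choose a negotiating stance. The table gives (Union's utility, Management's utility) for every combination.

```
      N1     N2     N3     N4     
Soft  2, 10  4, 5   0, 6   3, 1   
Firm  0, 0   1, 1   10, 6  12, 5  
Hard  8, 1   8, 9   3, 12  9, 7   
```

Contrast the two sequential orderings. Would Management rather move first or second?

If Union leads: Management's best replies are Soft→N1, Firm→N3, Hard→N3; Union's induced payoffs 2, 10, 3; outcome (Firm, N3), payoffs (10, 6).
If Management leads: Union's best replies are N1→Hard, N2→Hard, N3→Firm, N4→Firm; Management's induced payoffs 1, 9, 6, 5; outcome (Hard, N2), payoffs (8, 9).
Management gets 9 moving first and 6 moving second, so Management prefers to move first.

first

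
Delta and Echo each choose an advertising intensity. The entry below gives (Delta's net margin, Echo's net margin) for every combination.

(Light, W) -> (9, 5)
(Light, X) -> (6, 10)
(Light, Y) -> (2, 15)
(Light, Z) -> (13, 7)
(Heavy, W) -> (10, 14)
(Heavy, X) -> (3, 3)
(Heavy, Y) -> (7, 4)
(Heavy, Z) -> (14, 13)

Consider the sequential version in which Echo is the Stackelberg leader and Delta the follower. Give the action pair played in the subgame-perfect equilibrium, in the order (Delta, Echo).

Delta best-responds to each possible Echo move:
- W: Delta compares 9, 10 and picks Heavy; Echo would get 14.
- X: Delta compares 6, 3 and picks Light; Echo would get 10.
- Y: Delta compares 2, 7 and picks Heavy; Echo would get 4.
- Z: Delta compares 13, 14 and picks Heavy; Echo would get 13.
Maximizing over 14, 10, 4, 13, Echo chooses W. Subgame-perfect outcome: (Heavy, W) with payoffs (10, 14).

(Heavy, W)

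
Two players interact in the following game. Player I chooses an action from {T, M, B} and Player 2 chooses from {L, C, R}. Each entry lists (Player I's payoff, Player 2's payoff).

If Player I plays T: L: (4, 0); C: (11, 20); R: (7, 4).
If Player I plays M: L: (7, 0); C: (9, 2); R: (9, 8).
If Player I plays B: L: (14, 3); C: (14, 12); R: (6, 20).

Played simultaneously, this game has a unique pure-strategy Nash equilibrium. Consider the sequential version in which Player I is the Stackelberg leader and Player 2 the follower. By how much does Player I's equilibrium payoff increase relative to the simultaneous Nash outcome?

2

Work backward from Player 2's decision.
- T → Player 2 plays C (best of 0, 20, 4); Player I gets 11.
- M → Player 2 plays R (best of 0, 2, 8); Player I gets 9.
- B → Player 2 plays R (best of 3, 12, 20); Player I gets 6.
Among 11, 9, 6, the best is 11 at T. Subgame-perfect outcome: (T, C) with payoffs (11, 20).
Under simultaneous play:
Player I's best replies: L→B; C→B; R→M.
Player 2's best replies: T→C; M→R; B→R.
Only (M, R) has each player best-responding; Nash payoffs (9, 8).
Player I's commitment gain: 11 − 9 = 2.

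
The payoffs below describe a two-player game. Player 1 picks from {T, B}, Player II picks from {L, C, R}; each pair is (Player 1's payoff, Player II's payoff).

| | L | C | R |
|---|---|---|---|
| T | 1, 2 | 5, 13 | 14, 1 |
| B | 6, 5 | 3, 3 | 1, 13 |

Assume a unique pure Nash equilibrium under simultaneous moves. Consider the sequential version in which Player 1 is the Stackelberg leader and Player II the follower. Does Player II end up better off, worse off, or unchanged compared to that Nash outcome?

Backward induction with Player 1 moving first.
- T: BR = C, leader payoff 5.
- B: BR = R, leader payoff 1.
Among 5, 1, the best is 5 at T. Subgame-perfect outcome: (T, C) with payoffs (5, 13).
Now find the simultaneous Nash equilibrium.
Player 1's best replies: L→B; C→T; R→T.
Player II's best replies: T→C; B→R.
The unique mutual best reply is (T, C), giving (5, 13).
Player II earns 13 sequentially versus 13 at the Nash outcome: unchanged.

unchanged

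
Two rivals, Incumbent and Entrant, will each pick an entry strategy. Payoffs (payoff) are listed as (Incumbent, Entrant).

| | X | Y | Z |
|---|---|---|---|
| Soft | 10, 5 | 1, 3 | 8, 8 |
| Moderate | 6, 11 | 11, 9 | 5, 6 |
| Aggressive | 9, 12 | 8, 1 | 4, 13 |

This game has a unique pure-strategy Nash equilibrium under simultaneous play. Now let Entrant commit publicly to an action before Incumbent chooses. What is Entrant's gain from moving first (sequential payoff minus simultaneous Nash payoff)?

Backward induction with Entrant moving first.
- X: Incumbent compares 10, 6, 9 and picks Soft; Entrant would get 5.
- Y: Incumbent compares 1, 11, 8 and picks Moderate; Entrant would get 9.
- Z: Incumbent compares 8, 5, 4 and picks Soft; Entrant would get 8.
Among 5, 9, 8, the best is 9 at Y. Subgame-perfect outcome: (Moderate, Y) with payoffs (11, 9).
Under simultaneous play:
Incumbent's best replies: X→Soft; Y→Moderate; Z→Soft.
Entrant's best replies: Soft→Z; Moderate→X; Aggressive→Z.
The unique mutual best reply is (Soft, Z), giving (8, 8).
Entrant's commitment gain: 9 − 8 = 1.

1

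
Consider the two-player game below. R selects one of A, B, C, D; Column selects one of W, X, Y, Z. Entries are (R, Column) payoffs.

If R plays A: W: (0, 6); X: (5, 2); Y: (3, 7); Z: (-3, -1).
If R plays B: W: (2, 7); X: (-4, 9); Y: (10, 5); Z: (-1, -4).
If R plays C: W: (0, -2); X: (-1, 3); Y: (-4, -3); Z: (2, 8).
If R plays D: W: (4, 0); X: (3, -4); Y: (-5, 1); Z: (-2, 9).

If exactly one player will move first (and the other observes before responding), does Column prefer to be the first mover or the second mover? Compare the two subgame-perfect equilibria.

first

If R leads: Column's best replies are A→Y, B→X, C→Z, D→Z; R's induced payoffs 3, -4, 2, -2; outcome (A, Y), payoffs (3, 7).
If Column leads: R's best replies are W→D, X→A, Y→B, Z→C; Column's induced payoffs 0, 2, 5, 8; outcome (C, Z), payoffs (2, 8).
Column gets 8 moving first and 7 moving second, so Column prefers to move first.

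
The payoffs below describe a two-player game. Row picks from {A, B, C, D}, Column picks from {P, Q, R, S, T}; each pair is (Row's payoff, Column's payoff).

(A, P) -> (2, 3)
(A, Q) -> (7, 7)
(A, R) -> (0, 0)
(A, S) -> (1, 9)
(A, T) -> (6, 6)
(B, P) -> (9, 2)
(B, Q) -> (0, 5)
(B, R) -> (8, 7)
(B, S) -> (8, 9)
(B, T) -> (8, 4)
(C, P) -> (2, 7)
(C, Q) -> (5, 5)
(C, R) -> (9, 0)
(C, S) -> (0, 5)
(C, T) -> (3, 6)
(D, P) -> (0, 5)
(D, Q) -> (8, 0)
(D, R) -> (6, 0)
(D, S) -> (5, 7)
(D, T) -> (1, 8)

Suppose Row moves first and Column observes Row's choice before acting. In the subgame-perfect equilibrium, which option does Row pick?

Work backward from Column's decision.
- A: BR = S, leader payoff 1.
- B: BR = S, leader payoff 8.
- C: BR = P, leader payoff 2.
- D: BR = T, leader payoff 1.
Row's induced payoffs are 1, 8, 2, 1, so Row commits to B. Subgame-perfect outcome: (B, S) with payoffs (8, 9).

B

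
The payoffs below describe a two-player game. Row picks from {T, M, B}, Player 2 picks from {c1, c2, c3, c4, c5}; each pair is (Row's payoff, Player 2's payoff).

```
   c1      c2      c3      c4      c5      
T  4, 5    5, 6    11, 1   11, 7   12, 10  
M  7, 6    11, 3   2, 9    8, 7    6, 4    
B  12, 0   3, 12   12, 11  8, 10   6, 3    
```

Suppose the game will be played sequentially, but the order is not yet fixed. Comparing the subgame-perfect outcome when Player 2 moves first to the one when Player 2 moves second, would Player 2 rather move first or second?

If Row leads: Player 2's best replies are T→c5, M→c3, B→c2; Row's induced payoffs 12, 2, 3; outcome (T, c5), payoffs (12, 10).
If Player 2 leads: Row's best replies are c1→B, c2→M, c3→B, c4→T, c5→T; Player 2's induced payoffs 0, 3, 11, 7, 10; outcome (B, c3), payoffs (12, 11).
Player 2 gets 11 moving first and 10 moving second, so Player 2 prefers to move first.

first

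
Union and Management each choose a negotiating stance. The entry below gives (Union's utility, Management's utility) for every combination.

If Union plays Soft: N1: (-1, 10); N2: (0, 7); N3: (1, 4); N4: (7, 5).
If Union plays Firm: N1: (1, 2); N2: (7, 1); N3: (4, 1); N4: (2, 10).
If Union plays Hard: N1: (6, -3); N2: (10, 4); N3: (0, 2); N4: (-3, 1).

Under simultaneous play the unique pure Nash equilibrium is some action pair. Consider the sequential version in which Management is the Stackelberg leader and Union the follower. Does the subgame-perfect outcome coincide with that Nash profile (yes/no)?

Work backward from Union's decision.
- N1: BR = Hard, leader payoff -3.
- N2: BR = Hard, leader payoff 4.
- N3: BR = Firm, leader payoff 1.
- N4: BR = Soft, leader payoff 5.
Among -3, 4, 1, 5, the best is 5 at N4. Subgame-perfect outcome: (Soft, N4) with payoffs (7, 5).
Under simultaneous play:
Union's best replies: N1→Hard; N2→Hard; N3→Firm; N4→Soft.
Management's best replies: Soft→N1; Firm→N4; Hard→N2.
Only (Hard, N2) has each player best-responding; Nash payoffs (10, 4).
Sequential outcome (Soft, N4) differs from the Nash profile (Hard, N2).

no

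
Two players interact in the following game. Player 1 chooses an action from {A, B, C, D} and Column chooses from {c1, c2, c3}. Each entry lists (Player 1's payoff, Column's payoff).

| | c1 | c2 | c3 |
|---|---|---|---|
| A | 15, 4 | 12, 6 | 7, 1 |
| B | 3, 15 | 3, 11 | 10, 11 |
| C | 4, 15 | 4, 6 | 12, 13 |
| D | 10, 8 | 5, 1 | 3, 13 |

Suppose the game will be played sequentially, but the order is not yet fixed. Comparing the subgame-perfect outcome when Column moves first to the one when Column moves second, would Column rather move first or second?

If Player 1 leads: Column's best replies are A→c2, B→c1, C→c1, D→c3; Player 1's induced payoffs 12, 3, 4, 3; outcome (A, c2), payoffs (12, 6).
If Column leads: Player 1's best replies are c1→A, c2→A, c3→C; Column's induced payoffs 4, 6, 13; outcome (C, c3), payoffs (12, 13).
Column gets 13 moving first and 6 moving second, so Column prefers to move first.

first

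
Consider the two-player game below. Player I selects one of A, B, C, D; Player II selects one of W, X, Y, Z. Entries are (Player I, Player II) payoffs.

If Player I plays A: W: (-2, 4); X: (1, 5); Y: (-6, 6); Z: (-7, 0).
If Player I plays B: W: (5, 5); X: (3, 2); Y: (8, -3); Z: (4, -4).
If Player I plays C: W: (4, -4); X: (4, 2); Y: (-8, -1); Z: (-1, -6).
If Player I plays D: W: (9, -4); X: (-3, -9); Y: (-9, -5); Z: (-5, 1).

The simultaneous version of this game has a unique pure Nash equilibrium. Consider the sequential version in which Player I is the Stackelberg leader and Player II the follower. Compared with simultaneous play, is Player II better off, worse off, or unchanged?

better off

Solve by backward induction (Player I leads).
- A: Player II compares 4, 5, 6, 0 and picks Y; Player I would get -6.
- B: Player II compares 5, 2, -3, -4 and picks W; Player I would get 5.
- C: Player II compares -4, 2, -1, -6 and picks X; Player I would get 4.
- D: Player II compares -4, -9, -5, 1 and picks Z; Player I would get -5.
Player I's induced payoffs are -6, 5, 4, -5, so Player I commits to B. Subgame-perfect outcome: (B, W) with payoffs (5, 5).
Under simultaneous play:
Player I's best replies: W→D; X→C; Y→B; Z→B.
Player II's best replies: A→Y; B→W; C→X; D→Z.
Only (C, X) has each player best-responding; Nash payoffs (4, 2).
Player II earns 5 sequentially versus 2 at the Nash outcome: better off.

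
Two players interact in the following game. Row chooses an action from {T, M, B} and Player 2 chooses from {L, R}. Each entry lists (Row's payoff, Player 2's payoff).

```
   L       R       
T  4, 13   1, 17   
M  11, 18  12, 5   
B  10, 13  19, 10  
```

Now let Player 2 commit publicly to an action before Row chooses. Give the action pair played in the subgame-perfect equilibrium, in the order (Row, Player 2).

Row best-responds to each possible Player 2 move:
- L → Row plays M (best of 4, 11, 10); Player 2 gets 18.
- R → Row plays B (best of 1, 12, 19); Player 2 gets 10.
Among 18, 10, the best is 18 at L. Subgame-perfect outcome: (M, L) with payoffs (11, 18).

(M, L)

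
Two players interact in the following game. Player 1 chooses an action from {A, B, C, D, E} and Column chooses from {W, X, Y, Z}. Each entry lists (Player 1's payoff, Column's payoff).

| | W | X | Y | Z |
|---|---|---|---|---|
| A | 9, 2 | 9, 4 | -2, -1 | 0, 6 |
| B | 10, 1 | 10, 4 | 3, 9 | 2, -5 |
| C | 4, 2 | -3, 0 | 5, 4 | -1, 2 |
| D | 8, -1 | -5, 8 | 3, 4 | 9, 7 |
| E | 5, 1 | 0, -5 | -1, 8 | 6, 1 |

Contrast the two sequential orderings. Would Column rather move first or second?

first

If Player 1 leads: Column's best replies are A→Z, B→Y, C→Y, D→X, E→Y; Player 1's induced payoffs 0, 3, 5, -5, -1; outcome (C, Y), payoffs (5, 4).
If Column leads: Player 1's best replies are W→B, X→B, Y→C, Z→D; Column's induced payoffs 1, 4, 4, 7; outcome (D, Z), payoffs (9, 7).
Column gets 7 moving first and 4 moving second, so Column prefers to move first.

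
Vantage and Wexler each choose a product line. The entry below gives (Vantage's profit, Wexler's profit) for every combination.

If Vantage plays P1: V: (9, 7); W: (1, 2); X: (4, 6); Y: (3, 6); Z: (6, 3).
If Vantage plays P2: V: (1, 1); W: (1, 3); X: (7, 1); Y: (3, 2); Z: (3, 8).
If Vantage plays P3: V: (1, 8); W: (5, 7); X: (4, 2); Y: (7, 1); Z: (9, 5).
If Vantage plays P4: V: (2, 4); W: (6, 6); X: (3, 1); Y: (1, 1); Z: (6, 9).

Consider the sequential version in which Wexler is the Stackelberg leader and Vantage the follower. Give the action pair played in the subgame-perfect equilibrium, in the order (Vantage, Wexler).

(P1, V)

Backward induction with Wexler moving first.
- V → Vantage plays P1 (best of 9, 1, 1, 2); Wexler gets 7.
- W → Vantage plays P4 (best of 1, 1, 5, 6); Wexler gets 6.
- X → Vantage plays P2 (best of 4, 7, 4, 3); Wexler gets 1.
- Y → Vantage plays P3 (best of 3, 3, 7, 1); Wexler gets 1.
- Z → Vantage plays P3 (best of 6, 3, 9, 6); Wexler gets 5.
Maximizing over 7, 6, 1, 1, 5, Wexler chooses V. Subgame-perfect outcome: (P1, V) with payoffs (9, 7).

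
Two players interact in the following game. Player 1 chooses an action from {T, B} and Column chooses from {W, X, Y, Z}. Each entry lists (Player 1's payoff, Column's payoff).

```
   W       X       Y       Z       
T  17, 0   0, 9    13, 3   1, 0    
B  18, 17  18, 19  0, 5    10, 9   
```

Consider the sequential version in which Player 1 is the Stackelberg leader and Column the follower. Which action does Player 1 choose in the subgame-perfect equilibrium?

Solve by backward induction (Player 1 leads).
- T → Column plays X (best of 0, 9, 3, 0); Player 1 gets 0.
- B → Column plays X (best of 17, 19, 5, 9); Player 1 gets 18.
Among 0, 18, the best is 18 at B. Subgame-perfect outcome: (B, X) with payoffs (18, 19).

B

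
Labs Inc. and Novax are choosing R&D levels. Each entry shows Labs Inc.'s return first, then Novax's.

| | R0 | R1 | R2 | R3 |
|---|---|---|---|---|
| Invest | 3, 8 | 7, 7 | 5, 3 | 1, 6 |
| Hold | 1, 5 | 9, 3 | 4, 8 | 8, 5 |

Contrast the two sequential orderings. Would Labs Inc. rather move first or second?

first

If Labs Inc. leads: Novax's best replies are Invest→R0, Hold→R2; Labs Inc.'s induced payoffs 3, 4; outcome (Hold, R2), payoffs (4, 8).
If Novax leads: Labs Inc.'s best replies are R0→Invest, R1→Hold, R2→Invest, R3→Hold; Novax's induced payoffs 8, 3, 3, 5; outcome (Invest, R0), payoffs (3, 8).
Labs Inc. gets 4 moving first and 3 moving second, so Labs Inc. prefers to move first.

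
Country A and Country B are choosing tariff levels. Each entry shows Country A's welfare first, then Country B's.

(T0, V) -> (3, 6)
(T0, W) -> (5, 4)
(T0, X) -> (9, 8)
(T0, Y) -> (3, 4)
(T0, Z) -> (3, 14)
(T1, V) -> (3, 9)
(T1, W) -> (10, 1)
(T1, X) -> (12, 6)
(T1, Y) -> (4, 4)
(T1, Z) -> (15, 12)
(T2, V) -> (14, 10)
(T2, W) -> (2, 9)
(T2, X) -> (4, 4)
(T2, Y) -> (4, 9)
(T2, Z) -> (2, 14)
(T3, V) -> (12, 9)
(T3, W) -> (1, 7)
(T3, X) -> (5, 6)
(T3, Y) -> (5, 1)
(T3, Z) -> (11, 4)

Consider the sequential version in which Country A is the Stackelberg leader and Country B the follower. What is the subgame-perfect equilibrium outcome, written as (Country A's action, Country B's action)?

(T1, Z)

Country B best-responds to each possible Country A move:
- T0: Country B compares 6, 4, 8, 4, 14 and picks Z; Country A would get 3.
- T1: Country B compares 9, 1, 6, 4, 12 and picks Z; Country A would get 15.
- T2: Country B compares 10, 9, 4, 9, 14 and picks Z; Country A would get 2.
- T3: Country B compares 9, 7, 6, 1, 4 and picks V; Country A would get 12.
Country A's induced payoffs are 3, 15, 2, 12, so Country A commits to T1. Subgame-perfect outcome: (T1, Z) with payoffs (15, 12).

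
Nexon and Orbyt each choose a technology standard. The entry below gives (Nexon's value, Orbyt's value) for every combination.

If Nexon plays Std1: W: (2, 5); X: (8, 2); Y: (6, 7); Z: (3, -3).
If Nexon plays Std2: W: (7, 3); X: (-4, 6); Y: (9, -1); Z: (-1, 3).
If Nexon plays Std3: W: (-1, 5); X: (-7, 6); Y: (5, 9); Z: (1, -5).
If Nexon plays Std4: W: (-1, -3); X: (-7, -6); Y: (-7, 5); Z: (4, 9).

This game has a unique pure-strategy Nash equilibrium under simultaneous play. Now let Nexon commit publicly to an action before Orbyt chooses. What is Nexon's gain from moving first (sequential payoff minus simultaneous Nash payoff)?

2

Work backward from Orbyt's decision.
- Std1 → Orbyt plays Y (best of 5, 2, 7, -3); Nexon gets 6.
- Std2 → Orbyt plays X (best of 3, 6, -1, 3); Nexon gets -4.
- Std3 → Orbyt plays Y (best of 5, 6, 9, -5); Nexon gets 5.
- Std4 → Orbyt plays Z (best of -3, -6, 5, 9); Nexon gets 4.
Among 6, -4, 5, 4, the best is 6 at Std1. Subgame-perfect outcome: (Std1, Y) with payoffs (6, 7).
Under simultaneous play:
Nexon's best replies: W→Std2; X→Std1; Y→Std2; Z→Std4.
Orbyt's best replies: Std1→Y; Std2→X; Std3→Y; Std4→Z.
Only (Std4, Z) has each player best-responding; Nash payoffs (4, 9).
Nexon's commitment gain: 6 − 4 = 2.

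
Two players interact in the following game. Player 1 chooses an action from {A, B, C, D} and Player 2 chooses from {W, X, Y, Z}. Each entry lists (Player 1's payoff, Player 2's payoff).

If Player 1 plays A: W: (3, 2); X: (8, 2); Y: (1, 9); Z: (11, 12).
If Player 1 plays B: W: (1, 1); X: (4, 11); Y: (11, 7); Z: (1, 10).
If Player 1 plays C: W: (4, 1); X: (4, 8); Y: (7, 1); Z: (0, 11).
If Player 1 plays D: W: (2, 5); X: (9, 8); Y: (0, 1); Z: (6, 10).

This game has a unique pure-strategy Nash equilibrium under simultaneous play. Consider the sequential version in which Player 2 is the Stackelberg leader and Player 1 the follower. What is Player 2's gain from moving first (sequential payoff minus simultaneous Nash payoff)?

Work backward from Player 1's decision.
- W → Player 1 plays C (best of 3, 1, 4, 2); Player 2 gets 1.
- X → Player 1 plays D (best of 8, 4, 4, 9); Player 2 gets 8.
- Y → Player 1 plays B (best of 1, 11, 7, 0); Player 2 gets 7.
- Z → Player 1 plays A (best of 11, 1, 0, 6); Player 2 gets 12.
Among 1, 8, 7, 12, the best is 12 at Z. Subgame-perfect outcome: (A, Z) with payoffs (11, 12).
Now find the simultaneous Nash equilibrium.
Player 1's best replies: W→C; X→D; Y→B; Z→A.
Player 2's best replies: A→Z; B→X; C→Z; D→Z.
Only (A, Z) has each player best-responding; Nash payoffs (11, 12).
Player 2's commitment gain: 12 − 12 = 0.

0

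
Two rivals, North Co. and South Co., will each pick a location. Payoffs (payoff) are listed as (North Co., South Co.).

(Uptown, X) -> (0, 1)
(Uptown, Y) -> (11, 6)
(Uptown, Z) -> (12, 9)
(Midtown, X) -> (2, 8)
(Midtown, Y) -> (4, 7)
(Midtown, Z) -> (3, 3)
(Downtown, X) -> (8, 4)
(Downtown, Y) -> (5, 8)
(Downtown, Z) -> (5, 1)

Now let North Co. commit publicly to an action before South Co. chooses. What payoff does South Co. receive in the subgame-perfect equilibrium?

9

South Co. best-responds to each possible North Co. move:
- Uptown → South Co. plays Z (best of 1, 6, 9); North Co. gets 12.
- Midtown → South Co. plays X (best of 8, 7, 3); North Co. gets 2.
- Downtown → South Co. plays Y (best of 4, 8, 1); North Co. gets 5.
North Co.'s induced payoffs are 12, 2, 5, so North Co. commits to Uptown. Subgame-perfect outcome: (Uptown, Z) with payoffs (12, 9).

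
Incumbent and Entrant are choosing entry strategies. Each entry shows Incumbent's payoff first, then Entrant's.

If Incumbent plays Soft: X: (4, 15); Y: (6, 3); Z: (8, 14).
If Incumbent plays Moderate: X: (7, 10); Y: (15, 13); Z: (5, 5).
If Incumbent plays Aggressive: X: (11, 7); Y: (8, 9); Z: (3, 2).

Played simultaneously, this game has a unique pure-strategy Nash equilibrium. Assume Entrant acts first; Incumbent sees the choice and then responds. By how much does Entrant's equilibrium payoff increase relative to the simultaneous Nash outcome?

1

Solve by backward induction (Entrant leads).
- X → Incumbent plays Aggressive (best of 4, 7, 11); Entrant gets 7.
- Y → Incumbent plays Moderate (best of 6, 15, 8); Entrant gets 13.
- Z → Incumbent plays Soft (best of 8, 5, 3); Entrant gets 14.
Among 7, 13, 14, the best is 14 at Z. Subgame-perfect outcome: (Soft, Z) with payoffs (8, 14).
Now find the simultaneous Nash equilibrium.
Incumbent's best replies: X→Aggressive; Y→Moderate; Z→Soft.
Entrant's best replies: Soft→X; Moderate→Y; Aggressive→Y.
The unique mutual best reply is (Moderate, Y), giving (15, 13).
Entrant's commitment gain: 14 − 13 = 1.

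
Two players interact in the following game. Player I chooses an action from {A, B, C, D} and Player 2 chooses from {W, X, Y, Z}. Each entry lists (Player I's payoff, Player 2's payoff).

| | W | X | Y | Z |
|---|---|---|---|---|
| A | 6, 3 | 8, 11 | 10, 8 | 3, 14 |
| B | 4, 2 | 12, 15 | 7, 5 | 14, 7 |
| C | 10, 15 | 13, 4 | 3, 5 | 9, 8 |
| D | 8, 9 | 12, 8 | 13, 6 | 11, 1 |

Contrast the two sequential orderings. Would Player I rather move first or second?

If Player I leads: Player 2's best replies are A→Z, B→X, C→W, D→W; Player I's induced payoffs 3, 12, 10, 8; outcome (B, X), payoffs (12, 15).
If Player 2 leads: Player I's best replies are W→C, X→C, Y→D, Z→B; Player 2's induced payoffs 15, 4, 6, 7; outcome (C, W), payoffs (10, 15).
Player I gets 12 moving first and 10 moving second, so Player I prefers to move first.

first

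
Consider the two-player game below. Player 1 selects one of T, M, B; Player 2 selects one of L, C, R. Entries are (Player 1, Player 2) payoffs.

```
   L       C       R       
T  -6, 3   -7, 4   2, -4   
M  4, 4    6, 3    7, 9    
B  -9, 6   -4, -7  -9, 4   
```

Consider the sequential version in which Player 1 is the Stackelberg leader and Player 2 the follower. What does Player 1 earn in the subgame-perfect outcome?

Solve by backward induction (Player 1 leads).
- T: BR = C, leader payoff -7.
- M: BR = R, leader payoff 7.
- B: BR = L, leader payoff -9.
Player 1's induced payoffs are -7, 7, -9, so Player 1 commits to M. Subgame-perfect outcome: (M, R) with payoffs (7, 9).

7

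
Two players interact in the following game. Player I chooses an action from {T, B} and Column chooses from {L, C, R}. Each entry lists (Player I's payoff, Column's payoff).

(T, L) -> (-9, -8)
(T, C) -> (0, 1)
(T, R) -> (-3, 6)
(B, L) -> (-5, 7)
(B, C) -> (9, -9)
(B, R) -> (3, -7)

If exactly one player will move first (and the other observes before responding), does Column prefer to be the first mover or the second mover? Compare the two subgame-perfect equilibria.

first

If Player I leads: Column's best replies are T→R, B→L; Player I's induced payoffs -3, -5; outcome (T, R), payoffs (-3, 6).
If Column leads: Player I's best replies are L→B, C→B, R→B; Column's induced payoffs 7, -9, -7; outcome (B, L), payoffs (-5, 7).
Column gets 7 moving first and 6 moving second, so Column prefers to move first.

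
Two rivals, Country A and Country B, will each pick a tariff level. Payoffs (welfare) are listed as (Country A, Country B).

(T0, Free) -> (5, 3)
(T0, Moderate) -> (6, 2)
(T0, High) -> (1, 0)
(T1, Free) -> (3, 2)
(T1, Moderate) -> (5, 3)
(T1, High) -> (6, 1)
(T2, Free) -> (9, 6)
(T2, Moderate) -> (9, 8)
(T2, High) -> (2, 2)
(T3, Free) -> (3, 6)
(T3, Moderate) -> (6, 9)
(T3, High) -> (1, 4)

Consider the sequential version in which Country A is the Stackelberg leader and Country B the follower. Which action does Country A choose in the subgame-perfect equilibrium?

T2

Solve by backward induction (Country A leads).
- T0: BR = Free, leader payoff 5.
- T1: BR = Moderate, leader payoff 5.
- T2: BR = Moderate, leader payoff 9.
- T3: BR = Moderate, leader payoff 6.
Maximizing over 5, 5, 9, 6, Country A chooses T2. Subgame-perfect outcome: (T2, Moderate) with payoffs (9, 8).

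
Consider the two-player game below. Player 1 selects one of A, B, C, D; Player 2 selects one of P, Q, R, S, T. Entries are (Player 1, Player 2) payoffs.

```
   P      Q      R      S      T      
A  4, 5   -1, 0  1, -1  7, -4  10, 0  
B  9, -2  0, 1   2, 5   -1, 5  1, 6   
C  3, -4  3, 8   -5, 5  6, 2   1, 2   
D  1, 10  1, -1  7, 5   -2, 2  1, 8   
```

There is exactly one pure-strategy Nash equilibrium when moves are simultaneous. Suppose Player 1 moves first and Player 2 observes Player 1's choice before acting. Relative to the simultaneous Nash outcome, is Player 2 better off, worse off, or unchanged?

worse off

Solve by backward induction (Player 1 leads).
- A → Player 2 plays P (best of 5, 0, -1, -4, 0); Player 1 gets 4.
- B → Player 2 plays T (best of -2, 1, 5, 5, 6); Player 1 gets 1.
- C → Player 2 plays Q (best of -4, 8, 5, 2, 2); Player 1 gets 3.
- D → Player 2 plays P (best of 10, -1, 5, 2, 8); Player 1 gets 1.
Among 4, 1, 3, 1, the best is 4 at A. Subgame-perfect outcome: (A, P) with payoffs (4, 5).
For the simultaneous game, intersect best replies.
Player 1's best replies: P→B; Q→C; R→D; S→A; T→A.
Player 2's best replies: A→P; B→T; C→Q; D→P.
Only (C, Q) has each player best-responding; Nash payoffs (3, 8).
Player 2 earns 5 sequentially versus 8 at the Nash outcome: worse off.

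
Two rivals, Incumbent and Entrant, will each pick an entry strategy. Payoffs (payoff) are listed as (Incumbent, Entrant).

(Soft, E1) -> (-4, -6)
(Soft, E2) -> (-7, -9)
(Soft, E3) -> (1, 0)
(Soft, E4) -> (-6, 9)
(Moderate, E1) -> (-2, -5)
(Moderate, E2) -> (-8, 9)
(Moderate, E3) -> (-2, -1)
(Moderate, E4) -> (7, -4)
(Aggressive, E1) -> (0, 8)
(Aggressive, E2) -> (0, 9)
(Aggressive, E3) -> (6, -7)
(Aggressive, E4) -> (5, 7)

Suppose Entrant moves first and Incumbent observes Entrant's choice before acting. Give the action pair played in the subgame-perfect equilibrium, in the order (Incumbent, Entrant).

Incumbent best-responds to each possible Entrant move:
- E1 → Incumbent plays Aggressive (best of -4, -2, 0); Entrant gets 8.
- E2 → Incumbent plays Aggressive (best of -7, -8, 0); Entrant gets 9.
- E3 → Incumbent plays Aggressive (best of 1, -2, 6); Entrant gets -7.
- E4 → Incumbent plays Moderate (best of -6, 7, 5); Entrant gets -4.
Entrant's induced payoffs are 8, 9, -7, -4, so Entrant commits to E2. Subgame-perfect outcome: (Aggressive, E2) with payoffs (0, 9).

(Aggressive, E2)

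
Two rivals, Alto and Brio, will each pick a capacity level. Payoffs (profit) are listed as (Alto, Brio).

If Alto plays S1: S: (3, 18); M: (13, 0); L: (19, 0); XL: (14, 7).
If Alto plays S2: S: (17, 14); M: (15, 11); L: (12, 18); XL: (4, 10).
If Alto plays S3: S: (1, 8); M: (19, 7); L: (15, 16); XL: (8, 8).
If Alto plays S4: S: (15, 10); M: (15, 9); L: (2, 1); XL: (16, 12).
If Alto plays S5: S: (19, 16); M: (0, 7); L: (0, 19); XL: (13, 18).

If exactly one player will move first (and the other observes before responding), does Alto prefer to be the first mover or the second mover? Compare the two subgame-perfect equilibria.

second

If Alto leads: Brio's best replies are S1→S, S2→L, S3→L, S4→XL, S5→L; Alto's induced payoffs 3, 12, 15, 16, 0; outcome (S4, XL), payoffs (16, 12).
If Brio leads: Alto's best replies are S→S5, M→S3, L→S1, XL→S4; Brio's induced payoffs 16, 7, 0, 12; outcome (S5, S), payoffs (19, 16).
Alto gets 16 moving first and 19 moving second, so Alto prefers to move second.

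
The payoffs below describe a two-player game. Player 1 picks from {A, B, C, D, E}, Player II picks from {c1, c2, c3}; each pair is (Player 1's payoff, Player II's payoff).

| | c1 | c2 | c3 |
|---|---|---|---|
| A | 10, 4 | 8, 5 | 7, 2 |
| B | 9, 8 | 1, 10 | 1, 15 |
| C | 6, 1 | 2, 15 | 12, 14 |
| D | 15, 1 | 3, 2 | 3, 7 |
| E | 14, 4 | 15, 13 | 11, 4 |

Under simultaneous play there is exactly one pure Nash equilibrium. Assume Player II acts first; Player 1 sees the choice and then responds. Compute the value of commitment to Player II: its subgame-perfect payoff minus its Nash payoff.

Player 1 best-responds to each possible Player II move:
- c1 → Player 1 plays D (best of 10, 9, 6, 15, 14); Player II gets 1.
- c2 → Player 1 plays E (best of 8, 1, 2, 3, 15); Player II gets 13.
- c3 → Player 1 plays C (best of 7, 1, 12, 3, 11); Player II gets 14.
Player II's induced payoffs are 1, 13, 14, so Player II commits to c3. Subgame-perfect outcome: (C, c3) with payoffs (12, 14).
Under simultaneous play:
Player 1's best replies: c1→D; c2→E; c3→C.
Player II's best replies: A→c2; B→c3; C→c2; D→c3; E→c2.
The unique mutual best reply is (E, c2), giving (15, 13).
Player II's commitment gain: 14 − 13 = 1.

1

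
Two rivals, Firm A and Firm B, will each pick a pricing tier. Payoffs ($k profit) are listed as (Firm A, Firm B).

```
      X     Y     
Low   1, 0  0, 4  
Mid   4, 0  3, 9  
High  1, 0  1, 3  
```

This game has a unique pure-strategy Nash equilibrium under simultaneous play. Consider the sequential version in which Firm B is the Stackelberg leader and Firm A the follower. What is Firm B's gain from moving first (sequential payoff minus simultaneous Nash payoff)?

0

Backward induction with Firm B moving first.
- X: Firm A compares 1, 4, 1 and picks Mid; Firm B would get 0.
- Y: Firm A compares 0, 3, 1 and picks Mid; Firm B would get 9.
Maximizing over 0, 9, Firm B chooses Y. Subgame-perfect outcome: (Mid, Y) with payoffs (3, 9).
Now find the simultaneous Nash equilibrium.
Firm A's best replies: X→Mid; Y→Mid.
Firm B's best replies: Low→Y; Mid→Y; High→Y.
The unique mutual best reply is (Mid, Y), giving (3, 9).
Firm B's commitment gain: 9 − 9 = 0.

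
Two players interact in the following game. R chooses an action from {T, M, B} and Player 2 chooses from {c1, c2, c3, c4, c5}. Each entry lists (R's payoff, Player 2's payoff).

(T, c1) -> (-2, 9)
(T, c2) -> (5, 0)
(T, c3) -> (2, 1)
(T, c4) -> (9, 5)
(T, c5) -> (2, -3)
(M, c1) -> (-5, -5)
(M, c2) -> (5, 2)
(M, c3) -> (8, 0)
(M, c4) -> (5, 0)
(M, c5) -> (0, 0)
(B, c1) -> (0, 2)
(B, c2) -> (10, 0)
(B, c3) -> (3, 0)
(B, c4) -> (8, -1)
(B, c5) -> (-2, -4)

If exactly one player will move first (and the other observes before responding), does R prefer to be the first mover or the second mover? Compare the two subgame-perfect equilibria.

second

If R leads: Player 2's best replies are T→c1, M→c2, B→c1; R's induced payoffs -2, 5, 0; outcome (M, c2), payoffs (5, 2).
If Player 2 leads: R's best replies are c1→B, c2→B, c3→M, c4→T, c5→T; Player 2's induced payoffs 2, 0, 0, 5, -3; outcome (T, c4), payoffs (9, 5).
R gets 5 moving first and 9 moving second, so R prefers to move second.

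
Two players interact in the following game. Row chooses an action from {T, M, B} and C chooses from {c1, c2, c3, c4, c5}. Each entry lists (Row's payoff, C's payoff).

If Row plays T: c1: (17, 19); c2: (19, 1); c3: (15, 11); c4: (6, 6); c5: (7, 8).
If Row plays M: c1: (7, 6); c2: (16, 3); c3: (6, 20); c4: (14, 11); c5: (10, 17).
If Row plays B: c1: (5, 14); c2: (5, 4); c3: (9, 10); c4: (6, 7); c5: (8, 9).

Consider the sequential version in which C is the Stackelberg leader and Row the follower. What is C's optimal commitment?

Row best-responds to each possible C move:
- c1: Row compares 17, 7, 5 and picks T; C would get 19.
- c2: Row compares 19, 16, 5 and picks T; C would get 1.
- c3: Row compares 15, 6, 9 and picks T; C would get 11.
- c4: Row compares 6, 14, 6 and picks M; C would get 11.
- c5: Row compares 7, 10, 8 and picks M; C would get 17.
Among 19, 1, 11, 11, 17, the best is 19 at c1. Subgame-perfect outcome: (T, c1) with payoffs (17, 19).

c1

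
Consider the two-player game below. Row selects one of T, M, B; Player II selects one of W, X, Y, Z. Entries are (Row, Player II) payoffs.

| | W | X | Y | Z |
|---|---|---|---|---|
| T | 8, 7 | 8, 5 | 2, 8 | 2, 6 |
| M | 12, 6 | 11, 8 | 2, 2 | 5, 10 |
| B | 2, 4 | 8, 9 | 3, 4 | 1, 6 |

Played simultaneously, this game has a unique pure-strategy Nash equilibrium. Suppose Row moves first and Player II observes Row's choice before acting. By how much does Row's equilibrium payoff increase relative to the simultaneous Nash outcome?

3

Player II best-responds to each possible Row move:
- T → Player II plays Y (best of 7, 5, 8, 6); Row gets 2.
- M → Player II plays Z (best of 6, 8, 2, 10); Row gets 5.
- B → Player II plays X (best of 4, 9, 4, 6); Row gets 8.
Row's induced payoffs are 2, 5, 8, so Row commits to B. Subgame-perfect outcome: (B, X) with payoffs (8, 9).
Under simultaneous play:
Row's best replies: W→M; X→M; Y→B; Z→M.
Player II's best replies: T→Y; M→Z; B→X.
Only (M, Z) has each player best-responding; Nash payoffs (5, 10).
Row's commitment gain: 8 − 5 = 3.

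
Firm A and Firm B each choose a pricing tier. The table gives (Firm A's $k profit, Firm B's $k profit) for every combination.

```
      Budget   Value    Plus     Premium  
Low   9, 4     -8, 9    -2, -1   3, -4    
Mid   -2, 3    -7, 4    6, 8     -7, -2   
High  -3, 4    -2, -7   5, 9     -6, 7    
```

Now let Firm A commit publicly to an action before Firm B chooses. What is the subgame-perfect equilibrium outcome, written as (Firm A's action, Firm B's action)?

(Mid, Plus)

Work backward from Firm B's decision.
- Low: BR = Value, leader payoff -8.
- Mid: BR = Plus, leader payoff 6.
- High: BR = Plus, leader payoff 5.
Maximizing over -8, 6, 5, Firm A chooses Mid. Subgame-perfect outcome: (Mid, Plus) with payoffs (6, 8).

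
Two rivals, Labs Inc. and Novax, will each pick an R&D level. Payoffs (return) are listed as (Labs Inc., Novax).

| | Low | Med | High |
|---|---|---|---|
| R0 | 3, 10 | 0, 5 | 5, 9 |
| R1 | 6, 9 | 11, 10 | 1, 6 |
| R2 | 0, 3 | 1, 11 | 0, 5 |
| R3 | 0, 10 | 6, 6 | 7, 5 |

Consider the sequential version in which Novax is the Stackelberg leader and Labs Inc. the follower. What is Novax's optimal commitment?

Labs Inc. best-responds to each possible Novax move:
- Low: Labs Inc. compares 3, 6, 0, 0 and picks R1; Novax would get 9.
- Med: Labs Inc. compares 0, 11, 1, 6 and picks R1; Novax would get 10.
- High: Labs Inc. compares 5, 1, 0, 7 and picks R3; Novax would get 5.
Novax's induced payoffs are 9, 10, 5, so Novax commits to Med. Subgame-perfect outcome: (R1, Med) with payoffs (11, 10).

Med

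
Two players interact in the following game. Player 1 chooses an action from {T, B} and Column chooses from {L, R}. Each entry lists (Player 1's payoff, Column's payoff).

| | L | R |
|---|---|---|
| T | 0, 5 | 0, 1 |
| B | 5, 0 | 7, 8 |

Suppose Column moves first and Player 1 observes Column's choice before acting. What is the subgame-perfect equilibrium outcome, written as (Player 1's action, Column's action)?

Work backward from Player 1's decision.
- L: BR = B, leader payoff 0.
- R: BR = B, leader payoff 8.
Maximizing over 0, 8, Column chooses R. Subgame-perfect outcome: (B, R) with payoffs (7, 8).

(B, R)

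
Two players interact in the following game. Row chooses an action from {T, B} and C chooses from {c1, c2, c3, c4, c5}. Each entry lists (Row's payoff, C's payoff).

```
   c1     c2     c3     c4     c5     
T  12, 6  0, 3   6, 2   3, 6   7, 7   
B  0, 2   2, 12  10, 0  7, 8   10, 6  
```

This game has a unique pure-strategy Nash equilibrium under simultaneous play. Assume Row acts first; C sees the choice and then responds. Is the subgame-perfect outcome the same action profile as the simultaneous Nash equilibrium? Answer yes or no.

Solve by backward induction (Row leads).
- T → C plays c5 (best of 6, 3, 2, 6, 7); Row gets 7.
- B → C plays c2 (best of 2, 12, 0, 8, 6); Row gets 2.
Row's induced payoffs are 7, 2, so Row commits to T. Subgame-perfect outcome: (T, c5) with payoffs (7, 7).
For the simultaneous game, intersect best replies.
Row's best replies: c1→T; c2→B; c3→B; c4→B; c5→B.
C's best replies: T→c5; B→c2.
The unique mutual best reply is (B, c2), giving (2, 12).
Sequential outcome (T, c5) differs from the Nash profile (B, c2).

no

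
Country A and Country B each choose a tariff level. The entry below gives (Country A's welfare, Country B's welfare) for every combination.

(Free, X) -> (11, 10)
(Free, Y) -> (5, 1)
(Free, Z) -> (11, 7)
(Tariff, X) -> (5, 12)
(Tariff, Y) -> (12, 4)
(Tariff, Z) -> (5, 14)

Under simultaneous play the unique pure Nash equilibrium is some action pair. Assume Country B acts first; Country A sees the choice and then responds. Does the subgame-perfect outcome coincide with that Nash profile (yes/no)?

yes

Backward induction with Country B moving first.
- X → Country A plays Free (best of 11, 5); Country B gets 10.
- Y → Country A plays Tariff (best of 5, 12); Country B gets 4.
- Z → Country A plays Free (best of 11, 5); Country B gets 7.
Maximizing over 10, 4, 7, Country B chooses X. Subgame-perfect outcome: (Free, X) with payoffs (11, 10).
Now find the simultaneous Nash equilibrium.
Country A's best replies: X→Free; Y→Tariff; Z→Free.
Country B's best replies: Free→X; Tariff→Z.
Only (Free, X) has each player best-responding; Nash payoffs (11, 10).
Sequential outcome (Free, X) coincides with the Nash profile (Free, X).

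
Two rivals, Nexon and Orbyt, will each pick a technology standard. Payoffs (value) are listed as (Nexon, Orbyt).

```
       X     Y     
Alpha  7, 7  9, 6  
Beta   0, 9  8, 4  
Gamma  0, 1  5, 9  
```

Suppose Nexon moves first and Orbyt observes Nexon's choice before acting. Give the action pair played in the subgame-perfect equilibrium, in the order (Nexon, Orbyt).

(Alpha, X)

Orbyt best-responds to each possible Nexon move:
- Alpha: BR = X, leader payoff 7.
- Beta: BR = X, leader payoff 0.
- Gamma: BR = Y, leader payoff 5.
Nexon's induced payoffs are 7, 0, 5, so Nexon commits to Alpha. Subgame-perfect outcome: (Alpha, X) with payoffs (7, 7).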